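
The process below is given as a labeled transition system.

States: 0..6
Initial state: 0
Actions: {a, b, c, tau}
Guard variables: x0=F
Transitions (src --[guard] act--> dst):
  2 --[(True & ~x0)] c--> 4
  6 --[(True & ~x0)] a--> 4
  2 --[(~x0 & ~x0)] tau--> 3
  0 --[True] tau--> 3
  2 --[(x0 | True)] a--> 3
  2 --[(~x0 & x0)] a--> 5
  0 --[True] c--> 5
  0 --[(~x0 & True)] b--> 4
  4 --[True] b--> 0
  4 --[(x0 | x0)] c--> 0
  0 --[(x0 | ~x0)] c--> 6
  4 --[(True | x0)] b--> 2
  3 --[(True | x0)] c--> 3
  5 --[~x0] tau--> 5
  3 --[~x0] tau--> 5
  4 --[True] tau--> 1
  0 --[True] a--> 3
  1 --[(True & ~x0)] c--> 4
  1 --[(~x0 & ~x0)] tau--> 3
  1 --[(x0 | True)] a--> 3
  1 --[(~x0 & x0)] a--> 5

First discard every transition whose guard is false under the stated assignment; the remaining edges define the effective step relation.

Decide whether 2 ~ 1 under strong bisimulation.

Compute ~ classes (split until stable):
  P[0] = {{0,1,2,3,4,5,6}}
  P[1] = {{0},{1,2},{3},{4},{5},{6}}
Fixed point at round 2; 6 class(es).
class of 2: {1,2}; class of 1: {1,2}

Answer: BISIMILAR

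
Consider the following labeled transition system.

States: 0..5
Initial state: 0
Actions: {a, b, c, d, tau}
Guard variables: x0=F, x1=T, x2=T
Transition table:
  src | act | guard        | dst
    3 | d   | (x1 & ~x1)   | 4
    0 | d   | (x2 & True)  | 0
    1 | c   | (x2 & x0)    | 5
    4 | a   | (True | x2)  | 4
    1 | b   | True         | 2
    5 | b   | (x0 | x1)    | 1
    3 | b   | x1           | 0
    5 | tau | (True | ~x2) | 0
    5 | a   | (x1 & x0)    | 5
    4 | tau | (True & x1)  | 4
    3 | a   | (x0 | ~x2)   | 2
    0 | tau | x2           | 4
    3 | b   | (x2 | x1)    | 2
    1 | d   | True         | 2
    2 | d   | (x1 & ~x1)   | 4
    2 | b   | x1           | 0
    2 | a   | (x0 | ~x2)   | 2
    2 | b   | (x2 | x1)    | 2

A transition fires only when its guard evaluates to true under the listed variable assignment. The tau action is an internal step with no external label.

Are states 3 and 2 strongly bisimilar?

Answer: BISIMILAR

Working:
Compute ~ classes (split until stable):
  round 0: {{0,1,2,3,4,5}}
  round 1: {{0},{1},{2,3},{4},{5}}
stable after 2 split(s): 5 block(s)
[3]={2,3}  [2]={2,3}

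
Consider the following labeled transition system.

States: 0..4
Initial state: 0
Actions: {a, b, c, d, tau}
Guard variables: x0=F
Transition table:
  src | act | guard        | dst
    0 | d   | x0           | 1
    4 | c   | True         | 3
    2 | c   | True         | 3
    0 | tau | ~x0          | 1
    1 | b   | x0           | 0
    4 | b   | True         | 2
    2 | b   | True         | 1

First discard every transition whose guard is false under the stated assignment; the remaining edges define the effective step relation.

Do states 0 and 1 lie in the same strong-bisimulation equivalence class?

Answer: NOT BISIMILAR

Trace:
Compute ~ classes (split until stable):
  P[0] = {{0,1,2,3,4}}
  P[1] = {{0},{1,3},{2,4}}
  P[2] = {{0},{1,3},{2},{4}}
4 equivalence class(es) (converged in 3)
[0]={0}  [1]={1,3}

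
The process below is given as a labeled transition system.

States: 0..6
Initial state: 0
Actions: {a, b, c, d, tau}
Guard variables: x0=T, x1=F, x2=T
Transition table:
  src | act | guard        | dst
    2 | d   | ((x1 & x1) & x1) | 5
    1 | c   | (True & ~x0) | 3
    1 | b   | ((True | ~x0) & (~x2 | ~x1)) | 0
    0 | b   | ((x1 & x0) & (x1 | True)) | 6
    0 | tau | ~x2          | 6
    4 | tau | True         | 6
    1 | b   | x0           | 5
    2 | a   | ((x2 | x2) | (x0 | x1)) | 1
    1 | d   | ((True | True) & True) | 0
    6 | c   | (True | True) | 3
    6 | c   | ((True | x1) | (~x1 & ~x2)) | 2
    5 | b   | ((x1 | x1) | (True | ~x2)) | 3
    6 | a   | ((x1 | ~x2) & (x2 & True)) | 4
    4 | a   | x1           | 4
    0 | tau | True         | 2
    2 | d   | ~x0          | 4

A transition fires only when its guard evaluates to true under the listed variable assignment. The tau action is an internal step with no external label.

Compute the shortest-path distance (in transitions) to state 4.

Layered search for 4:
  L0 = {0}
  L1 = {2}
  L2 = {1}
  L3 = {5}
  L4 = {3}
4 never appears.

Answer: UNREACHABLE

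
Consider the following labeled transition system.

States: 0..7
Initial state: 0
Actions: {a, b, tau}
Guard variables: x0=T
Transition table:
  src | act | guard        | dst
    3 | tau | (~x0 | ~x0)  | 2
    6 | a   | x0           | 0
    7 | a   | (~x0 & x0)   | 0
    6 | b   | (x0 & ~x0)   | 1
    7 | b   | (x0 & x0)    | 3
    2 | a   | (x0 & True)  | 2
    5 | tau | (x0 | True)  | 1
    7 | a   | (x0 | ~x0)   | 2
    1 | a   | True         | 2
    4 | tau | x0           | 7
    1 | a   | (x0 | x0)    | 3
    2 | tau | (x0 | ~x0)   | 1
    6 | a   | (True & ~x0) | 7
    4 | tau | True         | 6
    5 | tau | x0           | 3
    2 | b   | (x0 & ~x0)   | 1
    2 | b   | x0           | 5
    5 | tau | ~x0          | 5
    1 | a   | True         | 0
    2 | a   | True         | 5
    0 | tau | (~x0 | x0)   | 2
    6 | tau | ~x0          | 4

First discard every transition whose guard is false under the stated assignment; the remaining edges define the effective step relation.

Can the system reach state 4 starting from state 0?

Answer: UNREACHABLE

Working:
Guard filter leaves 15 enabled edge(s).
depth 0: {0}
depth 1: {2}  cumulative {0,2}
depth 2: {1,5}  cumulative {0,1,2,5}
depth 3: {3}  cumulative {0,1,2,3,5}
Reachable = {0,1,2,3,5}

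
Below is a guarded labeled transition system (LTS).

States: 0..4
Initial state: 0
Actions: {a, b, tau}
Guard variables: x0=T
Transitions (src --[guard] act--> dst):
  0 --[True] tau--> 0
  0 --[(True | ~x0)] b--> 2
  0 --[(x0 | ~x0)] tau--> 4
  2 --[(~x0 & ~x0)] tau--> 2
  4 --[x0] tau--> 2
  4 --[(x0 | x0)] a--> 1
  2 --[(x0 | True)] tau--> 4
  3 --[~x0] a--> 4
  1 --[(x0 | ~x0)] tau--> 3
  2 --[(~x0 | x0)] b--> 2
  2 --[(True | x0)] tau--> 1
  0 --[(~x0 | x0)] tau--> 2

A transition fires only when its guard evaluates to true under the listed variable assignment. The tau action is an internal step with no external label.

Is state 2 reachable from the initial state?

Answer: REACHABLE

Trace:
10 transition(s) survive guard evaluation.
L0 = {0}
L1 = {2,4}  now seen {0,2,4}
L2 = {1}  now seen {0,1,2,4}
L3 = {3}  now seen {0,1,2,3,4}
R = {0,1,2,3,4}
trace reaching 2: tau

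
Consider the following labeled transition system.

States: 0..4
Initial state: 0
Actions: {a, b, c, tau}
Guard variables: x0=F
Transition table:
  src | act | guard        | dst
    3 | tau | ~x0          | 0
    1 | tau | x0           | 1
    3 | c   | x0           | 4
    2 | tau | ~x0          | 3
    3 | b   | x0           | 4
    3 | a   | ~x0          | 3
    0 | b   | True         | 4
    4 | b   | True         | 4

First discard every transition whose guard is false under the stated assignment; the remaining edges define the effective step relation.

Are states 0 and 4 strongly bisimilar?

Refine partition for ~:
  round 0: {{0,1,2,3,4}}
  round 1: {{0,4},{1},{2},{3}}
stable after 2 split(s): 4 block(s)
[0]={0,4}  [4]={0,4}

Answer: BISIMILAR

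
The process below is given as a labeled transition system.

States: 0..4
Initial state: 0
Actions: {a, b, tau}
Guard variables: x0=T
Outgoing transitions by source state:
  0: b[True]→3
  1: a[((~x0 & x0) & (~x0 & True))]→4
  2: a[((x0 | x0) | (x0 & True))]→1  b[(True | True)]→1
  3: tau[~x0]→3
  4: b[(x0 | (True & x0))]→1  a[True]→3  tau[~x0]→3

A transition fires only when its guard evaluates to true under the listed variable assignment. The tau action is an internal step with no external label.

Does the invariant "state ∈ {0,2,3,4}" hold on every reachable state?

Answer: INVARIANT HOLDS

Working:
Safe = {0,2,3,4}
Reachable = {0,3}
  0: ok
  3: ok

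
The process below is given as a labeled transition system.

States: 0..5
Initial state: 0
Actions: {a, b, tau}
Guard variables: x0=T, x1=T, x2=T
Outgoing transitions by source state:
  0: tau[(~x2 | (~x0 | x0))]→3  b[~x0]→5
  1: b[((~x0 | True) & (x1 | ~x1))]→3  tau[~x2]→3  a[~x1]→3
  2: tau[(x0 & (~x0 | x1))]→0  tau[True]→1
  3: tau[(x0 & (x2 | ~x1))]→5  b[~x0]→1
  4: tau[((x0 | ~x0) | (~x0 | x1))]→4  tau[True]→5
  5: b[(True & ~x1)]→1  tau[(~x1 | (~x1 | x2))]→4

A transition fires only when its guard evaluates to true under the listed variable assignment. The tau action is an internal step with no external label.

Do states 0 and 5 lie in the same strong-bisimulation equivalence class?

Answer: BISIMILAR

Working:
Bisimulation quotient by refinement:
  P[0] = {{0,1,2,3,4,5}}
  P[1] = {{0,2,3,4,5},{1}}
  P[2] = {{0,3,4,5},{1},{2}}
3 equivalence class(es) (converged in 3)
0∈{0,3,4,5}, 5∈{0,3,4,5}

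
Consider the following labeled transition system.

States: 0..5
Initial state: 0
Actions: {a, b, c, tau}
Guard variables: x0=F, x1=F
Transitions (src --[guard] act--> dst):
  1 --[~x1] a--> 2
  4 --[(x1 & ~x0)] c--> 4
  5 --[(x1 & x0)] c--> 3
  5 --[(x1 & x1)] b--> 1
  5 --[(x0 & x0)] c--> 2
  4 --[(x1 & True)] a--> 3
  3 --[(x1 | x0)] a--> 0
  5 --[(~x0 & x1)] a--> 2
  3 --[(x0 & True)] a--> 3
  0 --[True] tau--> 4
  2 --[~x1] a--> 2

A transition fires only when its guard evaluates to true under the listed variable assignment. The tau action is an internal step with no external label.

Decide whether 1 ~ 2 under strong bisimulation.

Refine partition for ~:
  P[0] = {{0,1,2,3,4,5}}
  P[1] = {{0},{1,2},{3,4,5}}
Fixed point at round 2; 3 class(es).
1∈{1,2}, 2∈{1,2}

Answer: BISIMILAR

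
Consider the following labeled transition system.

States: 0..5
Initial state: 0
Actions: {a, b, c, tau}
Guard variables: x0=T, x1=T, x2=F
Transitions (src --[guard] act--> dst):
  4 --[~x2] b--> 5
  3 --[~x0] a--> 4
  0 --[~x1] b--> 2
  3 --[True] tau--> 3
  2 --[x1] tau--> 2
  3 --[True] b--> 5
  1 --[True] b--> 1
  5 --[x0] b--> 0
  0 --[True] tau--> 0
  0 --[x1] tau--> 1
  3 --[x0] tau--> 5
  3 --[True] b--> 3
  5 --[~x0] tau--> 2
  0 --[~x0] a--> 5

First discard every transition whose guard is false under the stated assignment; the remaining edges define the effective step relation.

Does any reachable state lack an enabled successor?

Reachable = {0,1}
  0: tau→0  tau→1  [2 exit(s)]
  1: b→1  [1 exit(s)]

Answer: DEADLOCK-FREE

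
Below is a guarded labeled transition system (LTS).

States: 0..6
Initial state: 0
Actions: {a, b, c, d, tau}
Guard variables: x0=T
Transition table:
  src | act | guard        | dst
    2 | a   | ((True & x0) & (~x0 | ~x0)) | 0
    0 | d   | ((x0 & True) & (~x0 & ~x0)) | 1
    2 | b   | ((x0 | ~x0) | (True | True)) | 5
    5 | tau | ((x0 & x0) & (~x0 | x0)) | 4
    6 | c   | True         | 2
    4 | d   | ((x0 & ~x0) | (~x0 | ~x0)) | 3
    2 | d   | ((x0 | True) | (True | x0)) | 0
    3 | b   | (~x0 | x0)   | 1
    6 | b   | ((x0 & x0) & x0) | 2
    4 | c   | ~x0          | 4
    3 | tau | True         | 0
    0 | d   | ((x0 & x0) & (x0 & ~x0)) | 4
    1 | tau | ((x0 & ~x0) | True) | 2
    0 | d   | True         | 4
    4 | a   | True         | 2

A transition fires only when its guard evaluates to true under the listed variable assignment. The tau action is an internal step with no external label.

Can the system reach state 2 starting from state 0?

After dropping false guards: 10 live edges.
depth 0: {0}
depth 1: {4}  now seen {0,4}
depth 2: {2}  now seen {0,2,4}
depth 3: {5}  now seen {0,2,4,5}
Reachable = {0,2,4,5}
trace reaching 2: d·a

Answer: REACHABLE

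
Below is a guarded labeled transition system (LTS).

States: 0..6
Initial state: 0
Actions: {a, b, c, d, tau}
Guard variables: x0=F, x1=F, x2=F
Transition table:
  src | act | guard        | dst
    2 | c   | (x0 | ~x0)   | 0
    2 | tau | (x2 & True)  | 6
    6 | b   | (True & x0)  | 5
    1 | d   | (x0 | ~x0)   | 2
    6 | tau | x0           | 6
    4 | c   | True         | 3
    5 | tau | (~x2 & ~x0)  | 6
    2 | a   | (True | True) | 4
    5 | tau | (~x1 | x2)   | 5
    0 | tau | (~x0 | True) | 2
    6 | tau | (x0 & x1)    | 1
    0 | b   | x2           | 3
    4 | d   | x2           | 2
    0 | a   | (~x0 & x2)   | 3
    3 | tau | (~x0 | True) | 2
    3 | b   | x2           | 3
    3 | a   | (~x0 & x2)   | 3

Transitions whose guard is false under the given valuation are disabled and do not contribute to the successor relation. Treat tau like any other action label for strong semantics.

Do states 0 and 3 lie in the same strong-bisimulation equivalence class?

Answer: BISIMILAR

Trace:
Refine partition for ~:
  P[0] = {{0,1,2,3,4,5,6}}
  P[1] = {{0,3,5},{1},{2},{4},{6}}
  P[2] = {{0,3},{1},{2},{4},{5},{6}}
Fixed point at round 3; 6 class(es).
class of 0: {0,3}; class of 3: {0,3}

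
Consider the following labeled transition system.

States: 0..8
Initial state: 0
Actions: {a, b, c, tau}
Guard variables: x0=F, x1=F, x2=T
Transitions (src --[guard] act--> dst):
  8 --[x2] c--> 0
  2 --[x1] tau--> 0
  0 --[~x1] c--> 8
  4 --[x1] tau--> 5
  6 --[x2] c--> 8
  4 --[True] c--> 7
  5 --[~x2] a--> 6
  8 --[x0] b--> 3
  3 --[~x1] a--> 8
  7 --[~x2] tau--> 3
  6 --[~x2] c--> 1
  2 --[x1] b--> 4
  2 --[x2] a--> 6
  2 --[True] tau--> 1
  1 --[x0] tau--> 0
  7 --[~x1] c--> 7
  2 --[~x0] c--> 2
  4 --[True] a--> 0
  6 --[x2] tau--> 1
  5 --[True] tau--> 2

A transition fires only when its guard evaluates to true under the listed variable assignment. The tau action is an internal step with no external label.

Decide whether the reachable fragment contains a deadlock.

Answer: DEADLOCK-FREE

Trace:
Reach set: {0,8}
  0: c→8  [1 exit(s)]
  8: c→0  [1 exit(s)]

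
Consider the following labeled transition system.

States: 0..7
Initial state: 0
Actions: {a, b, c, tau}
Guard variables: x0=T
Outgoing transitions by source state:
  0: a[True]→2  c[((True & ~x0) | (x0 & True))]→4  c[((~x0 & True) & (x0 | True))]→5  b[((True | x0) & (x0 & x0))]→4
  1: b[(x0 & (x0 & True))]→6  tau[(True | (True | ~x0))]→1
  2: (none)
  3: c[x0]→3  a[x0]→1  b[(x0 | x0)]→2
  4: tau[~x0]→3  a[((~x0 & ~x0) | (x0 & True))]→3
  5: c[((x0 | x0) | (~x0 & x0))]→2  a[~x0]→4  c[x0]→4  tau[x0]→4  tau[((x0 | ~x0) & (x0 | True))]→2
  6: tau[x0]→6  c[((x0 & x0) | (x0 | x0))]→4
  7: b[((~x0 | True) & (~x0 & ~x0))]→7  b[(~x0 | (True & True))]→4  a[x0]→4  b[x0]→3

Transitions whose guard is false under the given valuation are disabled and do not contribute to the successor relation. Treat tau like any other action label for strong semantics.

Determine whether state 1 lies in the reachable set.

Guard filter leaves 18 enabled edge(s).
depth 0: {0}
depth 1: {2,4}  total {0,2,4}
depth 2: {3}  total {0,2,3,4}
depth 3: {1}  total {0,1,2,3,4}
depth 4: {6}  total {0,1,2,3,4,6}
R = {0,1,2,3,4,6}
Path to 1: c·a·a

Answer: REACHABLE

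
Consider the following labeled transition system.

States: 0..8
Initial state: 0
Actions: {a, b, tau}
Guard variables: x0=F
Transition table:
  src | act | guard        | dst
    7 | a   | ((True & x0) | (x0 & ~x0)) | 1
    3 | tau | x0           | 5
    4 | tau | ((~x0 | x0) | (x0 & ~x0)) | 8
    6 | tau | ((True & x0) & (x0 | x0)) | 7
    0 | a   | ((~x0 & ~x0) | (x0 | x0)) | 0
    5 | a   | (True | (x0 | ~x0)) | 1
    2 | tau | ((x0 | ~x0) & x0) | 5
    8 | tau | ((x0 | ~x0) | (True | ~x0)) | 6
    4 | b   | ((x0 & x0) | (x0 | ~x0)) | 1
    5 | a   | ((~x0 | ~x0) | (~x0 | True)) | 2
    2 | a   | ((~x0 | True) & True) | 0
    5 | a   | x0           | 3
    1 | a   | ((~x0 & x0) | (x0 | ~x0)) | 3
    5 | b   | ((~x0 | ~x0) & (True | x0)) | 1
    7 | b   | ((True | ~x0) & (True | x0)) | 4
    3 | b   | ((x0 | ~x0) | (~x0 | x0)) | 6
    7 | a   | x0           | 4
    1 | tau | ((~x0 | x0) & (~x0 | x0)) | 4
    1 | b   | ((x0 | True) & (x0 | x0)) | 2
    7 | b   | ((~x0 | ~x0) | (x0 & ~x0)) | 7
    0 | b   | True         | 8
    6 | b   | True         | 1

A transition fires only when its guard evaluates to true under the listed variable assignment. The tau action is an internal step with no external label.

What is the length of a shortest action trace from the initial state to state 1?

Answer: 3

Analysis:
BFS to 1:
  L0 = {0}
  L1 = {8}
  L2 = {6}
  L3 = {1}
depth(1)=3, e.g. b·tau·b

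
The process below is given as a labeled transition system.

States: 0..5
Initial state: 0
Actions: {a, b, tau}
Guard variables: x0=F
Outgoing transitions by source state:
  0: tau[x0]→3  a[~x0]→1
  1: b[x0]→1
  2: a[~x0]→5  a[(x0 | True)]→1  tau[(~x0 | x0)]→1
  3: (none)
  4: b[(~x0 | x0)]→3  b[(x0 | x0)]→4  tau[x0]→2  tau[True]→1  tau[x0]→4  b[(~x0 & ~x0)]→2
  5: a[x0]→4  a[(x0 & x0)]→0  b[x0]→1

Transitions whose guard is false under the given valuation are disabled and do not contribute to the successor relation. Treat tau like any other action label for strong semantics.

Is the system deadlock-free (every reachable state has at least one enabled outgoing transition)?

Reachable = {0,1}
  0: a→1  [deg 1]
  1: ∅  [deadlock]
trace reaching 1: a

Answer: DEADLOCK at state 1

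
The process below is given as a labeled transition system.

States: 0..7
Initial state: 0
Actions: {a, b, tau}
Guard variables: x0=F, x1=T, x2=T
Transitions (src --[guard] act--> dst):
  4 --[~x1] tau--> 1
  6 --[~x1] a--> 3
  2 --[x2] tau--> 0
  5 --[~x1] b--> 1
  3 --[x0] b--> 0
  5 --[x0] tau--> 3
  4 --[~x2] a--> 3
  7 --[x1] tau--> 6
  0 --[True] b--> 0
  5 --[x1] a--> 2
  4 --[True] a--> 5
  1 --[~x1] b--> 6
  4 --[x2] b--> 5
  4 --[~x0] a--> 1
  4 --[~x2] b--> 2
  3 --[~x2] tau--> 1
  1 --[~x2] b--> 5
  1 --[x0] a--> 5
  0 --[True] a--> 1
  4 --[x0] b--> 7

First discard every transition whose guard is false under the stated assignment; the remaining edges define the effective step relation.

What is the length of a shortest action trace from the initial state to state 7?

Answer: UNREACHABLE

Analysis:
BFS to 7:
  depth 0: {0}
  depth 1: {1}
7 never appears.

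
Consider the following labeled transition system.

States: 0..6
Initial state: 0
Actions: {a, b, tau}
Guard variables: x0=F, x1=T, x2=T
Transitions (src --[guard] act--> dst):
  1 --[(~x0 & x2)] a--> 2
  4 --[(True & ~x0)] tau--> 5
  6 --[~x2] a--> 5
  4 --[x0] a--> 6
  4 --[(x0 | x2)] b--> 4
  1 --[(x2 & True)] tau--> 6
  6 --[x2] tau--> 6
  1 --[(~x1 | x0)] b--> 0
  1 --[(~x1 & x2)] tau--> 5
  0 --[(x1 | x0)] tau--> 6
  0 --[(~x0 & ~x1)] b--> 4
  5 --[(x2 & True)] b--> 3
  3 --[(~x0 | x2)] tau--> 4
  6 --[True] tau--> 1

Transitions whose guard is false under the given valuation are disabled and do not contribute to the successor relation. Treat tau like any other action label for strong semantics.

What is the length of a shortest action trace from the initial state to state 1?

Answer: 2

Trace:
Layered search for 1:
  L0 = {0}
  L1 = {6}
  L2 = {1}
1 enters at depth 2; path tau·tau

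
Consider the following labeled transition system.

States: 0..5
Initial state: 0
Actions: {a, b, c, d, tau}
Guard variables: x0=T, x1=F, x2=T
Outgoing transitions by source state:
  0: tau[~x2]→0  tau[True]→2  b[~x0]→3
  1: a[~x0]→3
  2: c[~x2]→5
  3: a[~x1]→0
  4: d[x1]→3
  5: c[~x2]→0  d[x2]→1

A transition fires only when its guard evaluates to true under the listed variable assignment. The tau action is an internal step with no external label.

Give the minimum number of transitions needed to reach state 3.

Answer: UNREACHABLE

Trace:
Breadth-first toward 3:
  depth 0: {0}
  depth 1: {2}
3 never appears.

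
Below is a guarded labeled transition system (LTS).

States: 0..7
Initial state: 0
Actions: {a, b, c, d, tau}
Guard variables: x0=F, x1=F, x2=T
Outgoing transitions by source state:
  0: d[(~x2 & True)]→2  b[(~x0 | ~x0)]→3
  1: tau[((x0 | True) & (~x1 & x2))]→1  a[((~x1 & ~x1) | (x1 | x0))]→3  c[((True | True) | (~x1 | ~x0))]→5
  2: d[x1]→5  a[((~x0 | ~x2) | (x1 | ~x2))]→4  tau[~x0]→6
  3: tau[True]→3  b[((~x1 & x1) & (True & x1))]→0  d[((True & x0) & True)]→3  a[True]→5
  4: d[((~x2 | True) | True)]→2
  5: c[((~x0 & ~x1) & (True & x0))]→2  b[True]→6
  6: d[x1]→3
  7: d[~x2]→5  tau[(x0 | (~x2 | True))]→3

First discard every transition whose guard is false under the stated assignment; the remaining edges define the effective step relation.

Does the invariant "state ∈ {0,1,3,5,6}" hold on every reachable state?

Answer: INVARIANT HOLDS

Working:
Safe = {0,1,3,5,6}
Reachable = {0,3,5,6}
  0: ok
  3: ok
  5: ok
  6: ok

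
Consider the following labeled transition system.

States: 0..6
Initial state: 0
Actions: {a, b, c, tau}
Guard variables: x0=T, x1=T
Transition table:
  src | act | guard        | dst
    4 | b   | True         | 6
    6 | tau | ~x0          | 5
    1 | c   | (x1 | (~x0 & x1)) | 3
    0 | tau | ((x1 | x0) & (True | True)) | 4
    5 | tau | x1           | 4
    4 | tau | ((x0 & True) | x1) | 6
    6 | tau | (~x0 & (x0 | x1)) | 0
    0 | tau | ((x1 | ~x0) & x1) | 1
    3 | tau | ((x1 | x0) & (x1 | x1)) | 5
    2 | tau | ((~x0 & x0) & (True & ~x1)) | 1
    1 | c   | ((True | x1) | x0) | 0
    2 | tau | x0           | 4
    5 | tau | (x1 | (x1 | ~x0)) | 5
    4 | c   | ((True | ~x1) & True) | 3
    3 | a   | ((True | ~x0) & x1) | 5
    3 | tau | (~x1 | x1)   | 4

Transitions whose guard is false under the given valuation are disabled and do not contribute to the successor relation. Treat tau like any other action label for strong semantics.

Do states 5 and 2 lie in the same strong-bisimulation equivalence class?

Compute ~ classes (split until stable):
  round 0: {{0,1,2,3,4,5,6}}
  round 1: {{0,2,5},{1},{3},{4},{6}}
  round 2: {{0},{1},{2},{3},{4},{5},{6}}
stable after 3 split(s): 7 block(s)
[5]={5}  [2]={2}

Answer: NOT BISIMILAR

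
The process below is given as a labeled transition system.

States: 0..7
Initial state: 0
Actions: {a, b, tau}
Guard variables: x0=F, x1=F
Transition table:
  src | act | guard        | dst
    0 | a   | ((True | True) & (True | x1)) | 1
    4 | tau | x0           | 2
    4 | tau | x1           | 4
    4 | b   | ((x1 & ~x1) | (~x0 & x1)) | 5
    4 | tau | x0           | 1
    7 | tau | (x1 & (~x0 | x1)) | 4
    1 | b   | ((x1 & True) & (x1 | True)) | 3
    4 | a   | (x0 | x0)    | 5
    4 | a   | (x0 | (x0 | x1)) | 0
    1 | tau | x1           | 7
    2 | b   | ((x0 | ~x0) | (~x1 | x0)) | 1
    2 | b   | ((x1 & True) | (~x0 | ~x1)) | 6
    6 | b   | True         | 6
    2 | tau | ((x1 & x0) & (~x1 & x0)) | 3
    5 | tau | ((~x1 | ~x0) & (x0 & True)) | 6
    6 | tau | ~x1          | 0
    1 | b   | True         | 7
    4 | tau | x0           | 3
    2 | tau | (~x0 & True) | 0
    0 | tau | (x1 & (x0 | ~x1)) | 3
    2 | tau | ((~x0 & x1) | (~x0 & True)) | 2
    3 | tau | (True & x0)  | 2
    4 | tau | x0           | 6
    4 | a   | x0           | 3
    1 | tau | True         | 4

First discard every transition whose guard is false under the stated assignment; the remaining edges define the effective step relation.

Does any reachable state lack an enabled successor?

Reach set: {0,1,4,7}
  0: a→1  [deg 1]
  1: b→7  tau→4  [deg 2]
  4: ∅  [deadlock]
  7: ∅  [deadlock]
Path to 4: a·tau

Answer: DEADLOCK at state 4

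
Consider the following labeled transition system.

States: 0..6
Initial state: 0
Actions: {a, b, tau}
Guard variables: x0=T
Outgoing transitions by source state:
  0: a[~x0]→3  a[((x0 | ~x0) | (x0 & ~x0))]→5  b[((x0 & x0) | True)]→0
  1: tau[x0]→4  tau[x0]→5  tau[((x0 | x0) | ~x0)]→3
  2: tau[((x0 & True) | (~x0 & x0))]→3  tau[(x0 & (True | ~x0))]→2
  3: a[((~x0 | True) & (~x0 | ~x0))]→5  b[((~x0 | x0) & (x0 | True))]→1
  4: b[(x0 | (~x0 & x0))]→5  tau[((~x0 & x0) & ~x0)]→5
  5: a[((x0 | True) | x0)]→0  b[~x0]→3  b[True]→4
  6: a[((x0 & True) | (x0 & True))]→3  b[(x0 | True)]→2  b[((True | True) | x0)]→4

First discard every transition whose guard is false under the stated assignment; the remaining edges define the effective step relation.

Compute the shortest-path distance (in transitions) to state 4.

Answer: 2

Trace:
Breadth-first toward 4:
  Layer 0: {0}
  Layer 1: {5}
  Layer 2: {4}
first hit 4 at d=2 via a·b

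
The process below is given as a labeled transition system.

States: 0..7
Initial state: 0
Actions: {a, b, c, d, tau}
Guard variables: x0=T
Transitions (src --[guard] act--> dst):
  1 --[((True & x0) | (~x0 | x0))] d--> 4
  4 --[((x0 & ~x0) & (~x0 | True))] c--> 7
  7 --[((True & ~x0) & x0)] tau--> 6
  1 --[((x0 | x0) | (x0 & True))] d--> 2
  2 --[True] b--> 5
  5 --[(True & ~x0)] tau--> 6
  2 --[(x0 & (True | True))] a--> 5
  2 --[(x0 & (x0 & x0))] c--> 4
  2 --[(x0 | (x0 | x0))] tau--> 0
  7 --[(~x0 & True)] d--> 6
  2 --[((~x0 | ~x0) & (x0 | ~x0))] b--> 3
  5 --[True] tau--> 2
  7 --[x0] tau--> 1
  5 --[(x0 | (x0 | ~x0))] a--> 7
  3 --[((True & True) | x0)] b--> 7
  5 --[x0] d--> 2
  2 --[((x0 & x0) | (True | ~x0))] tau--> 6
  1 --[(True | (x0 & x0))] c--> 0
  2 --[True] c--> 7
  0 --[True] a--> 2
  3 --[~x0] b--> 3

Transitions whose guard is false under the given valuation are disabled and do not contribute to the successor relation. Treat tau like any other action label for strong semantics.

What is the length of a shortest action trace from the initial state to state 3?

Breadth-first toward 3:
  depth 0: {0}
  depth 1: {2}
  depth 2: {4,5,6,7}
  depth 3: {1}
3 never appears.

Answer: UNREACHABLE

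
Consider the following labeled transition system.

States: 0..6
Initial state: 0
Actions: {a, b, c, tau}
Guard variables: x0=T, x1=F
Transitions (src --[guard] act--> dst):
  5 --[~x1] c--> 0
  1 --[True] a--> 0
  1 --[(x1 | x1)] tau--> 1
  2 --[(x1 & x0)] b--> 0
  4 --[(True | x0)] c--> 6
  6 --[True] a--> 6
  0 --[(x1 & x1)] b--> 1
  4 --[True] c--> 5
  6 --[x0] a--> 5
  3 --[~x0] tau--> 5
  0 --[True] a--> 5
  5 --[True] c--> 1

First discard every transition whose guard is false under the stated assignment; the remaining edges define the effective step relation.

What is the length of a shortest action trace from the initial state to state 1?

Answer: 2

Working:
BFS to 1:
  depth 0: {0}
  depth 1: {5}
  depth 2: {1}
first hit 1 at d=2 via a·c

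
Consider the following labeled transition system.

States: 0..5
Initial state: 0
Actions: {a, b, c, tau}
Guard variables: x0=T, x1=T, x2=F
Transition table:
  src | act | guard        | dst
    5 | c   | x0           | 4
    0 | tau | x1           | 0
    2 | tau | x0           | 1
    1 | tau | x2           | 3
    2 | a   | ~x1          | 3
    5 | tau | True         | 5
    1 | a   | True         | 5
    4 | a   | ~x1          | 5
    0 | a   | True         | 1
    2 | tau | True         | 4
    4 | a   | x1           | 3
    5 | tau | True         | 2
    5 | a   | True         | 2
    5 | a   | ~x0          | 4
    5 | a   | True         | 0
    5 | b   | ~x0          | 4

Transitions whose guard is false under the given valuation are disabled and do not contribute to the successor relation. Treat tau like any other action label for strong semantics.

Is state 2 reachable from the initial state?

Answer: REACHABLE

Analysis:
Guard filter leaves 11 enabled edge(s).
L0 = {0}
L1 = {1}  cumulative {0,1}
L2 = {5}  cumulative {0,1,5}
L3 = {2,4}  cumulative {0,1,2,4,5}
L4 = {3}  cumulative {0,1,2,3,4,5}
Reachable = {0,1,2,3,4,5}
trace reaching 2: a·a·tau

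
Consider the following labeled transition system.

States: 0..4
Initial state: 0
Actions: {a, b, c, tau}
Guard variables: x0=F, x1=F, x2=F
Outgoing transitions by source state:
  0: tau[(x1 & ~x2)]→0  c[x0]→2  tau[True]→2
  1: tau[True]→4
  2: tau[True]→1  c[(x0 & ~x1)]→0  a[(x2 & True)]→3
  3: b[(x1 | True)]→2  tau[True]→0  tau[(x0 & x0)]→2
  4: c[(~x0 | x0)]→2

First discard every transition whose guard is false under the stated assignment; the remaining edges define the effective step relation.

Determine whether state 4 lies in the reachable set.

Answer: REACHABLE

Analysis:
6 transition(s) survive guard evaluation.
depth 0: {0}
depth 1: {2}  total {0,2}
depth 2: {1}  total {0,1,2}
depth 3: {4}  total {0,1,2,4}
Reach set: {0,1,2,4}
Path to 4: tau·tau·tau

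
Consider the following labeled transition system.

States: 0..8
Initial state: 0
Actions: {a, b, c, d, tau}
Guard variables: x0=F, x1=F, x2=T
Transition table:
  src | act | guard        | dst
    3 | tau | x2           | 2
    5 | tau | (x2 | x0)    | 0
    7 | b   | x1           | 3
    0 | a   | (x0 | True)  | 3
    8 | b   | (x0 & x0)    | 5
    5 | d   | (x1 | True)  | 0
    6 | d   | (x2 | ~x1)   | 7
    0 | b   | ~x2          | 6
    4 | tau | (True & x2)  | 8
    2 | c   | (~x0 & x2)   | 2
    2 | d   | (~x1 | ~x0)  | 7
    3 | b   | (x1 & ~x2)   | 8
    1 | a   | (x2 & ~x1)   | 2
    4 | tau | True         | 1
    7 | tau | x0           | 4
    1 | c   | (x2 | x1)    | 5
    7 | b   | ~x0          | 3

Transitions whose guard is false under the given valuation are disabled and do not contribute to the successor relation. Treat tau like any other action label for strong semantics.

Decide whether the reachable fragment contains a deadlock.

Answer: DEADLOCK-FREE

Working:
Reach set: {0,2,3,7}
  0: a→3  [1 exit(s)]
  2: c→2  d→7  [2 exit(s)]
  3: tau→2  [1 exit(s)]
  7: b→3  [1 exit(s)]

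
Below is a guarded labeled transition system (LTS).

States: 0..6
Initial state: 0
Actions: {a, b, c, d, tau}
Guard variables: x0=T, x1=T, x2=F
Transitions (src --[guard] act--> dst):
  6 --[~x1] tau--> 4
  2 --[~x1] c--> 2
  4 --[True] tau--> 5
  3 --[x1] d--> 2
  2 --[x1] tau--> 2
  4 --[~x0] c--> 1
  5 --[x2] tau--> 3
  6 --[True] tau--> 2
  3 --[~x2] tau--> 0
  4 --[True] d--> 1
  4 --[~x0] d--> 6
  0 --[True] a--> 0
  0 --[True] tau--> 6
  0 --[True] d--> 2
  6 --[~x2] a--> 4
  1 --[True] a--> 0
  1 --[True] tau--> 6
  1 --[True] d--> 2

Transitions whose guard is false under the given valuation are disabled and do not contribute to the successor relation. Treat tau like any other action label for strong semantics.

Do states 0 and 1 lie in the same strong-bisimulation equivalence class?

Bisimulation quotient by refinement:
  round 0: {{0,1,2,3,4,5,6}}
  round 1: {{0,1},{2},{3,4},{5},{6}}
  round 2: {{0,1},{2},{3},{4},{5},{6}}
6 equivalence class(es) (converged in 3)
[0]={0,1}  [1]={0,1}

Answer: BISIMILAR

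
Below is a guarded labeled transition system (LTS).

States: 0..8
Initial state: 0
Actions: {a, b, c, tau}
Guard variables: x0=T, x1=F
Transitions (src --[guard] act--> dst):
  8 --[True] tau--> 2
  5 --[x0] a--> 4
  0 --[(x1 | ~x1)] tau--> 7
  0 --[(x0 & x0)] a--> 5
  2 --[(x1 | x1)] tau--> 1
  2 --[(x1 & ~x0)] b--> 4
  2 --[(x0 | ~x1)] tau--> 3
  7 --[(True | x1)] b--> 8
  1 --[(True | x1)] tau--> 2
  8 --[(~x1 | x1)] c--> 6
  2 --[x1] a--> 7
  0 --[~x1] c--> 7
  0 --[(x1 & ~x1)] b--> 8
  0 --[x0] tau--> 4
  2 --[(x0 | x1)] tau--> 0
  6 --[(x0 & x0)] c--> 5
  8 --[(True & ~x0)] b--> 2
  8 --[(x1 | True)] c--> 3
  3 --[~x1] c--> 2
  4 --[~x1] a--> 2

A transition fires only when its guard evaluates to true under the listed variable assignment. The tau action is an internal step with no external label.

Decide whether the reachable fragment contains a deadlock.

Answer: DEADLOCK-FREE

Trace:
Reach set: {0,2,3,4,5,6,7,8}
  0: a→5  c→7  tau→4  tau→7  [deg 4]
  2: tau→0  tau→3  [deg 2]
  3: c→2  [deg 1]
  4: a→2  [deg 1]
  5: a→4  [deg 1]
  6: c→5  [deg 1]
  7: b→8  [deg 1]
  8: c→3  c→6  tau→2  [deg 3]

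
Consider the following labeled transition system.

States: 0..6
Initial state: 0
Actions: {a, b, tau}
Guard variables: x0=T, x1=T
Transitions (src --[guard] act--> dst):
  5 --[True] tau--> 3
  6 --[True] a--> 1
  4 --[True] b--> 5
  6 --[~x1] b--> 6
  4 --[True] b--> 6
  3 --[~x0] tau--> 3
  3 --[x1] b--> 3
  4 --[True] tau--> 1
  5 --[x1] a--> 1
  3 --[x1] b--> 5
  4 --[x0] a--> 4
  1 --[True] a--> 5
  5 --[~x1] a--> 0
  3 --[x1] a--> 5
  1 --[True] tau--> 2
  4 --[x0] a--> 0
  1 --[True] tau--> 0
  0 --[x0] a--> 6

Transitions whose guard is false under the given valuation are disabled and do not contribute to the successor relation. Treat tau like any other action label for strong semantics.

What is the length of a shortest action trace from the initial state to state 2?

BFS to 2:
  depth 0: {0}
  depth 1: {6}
  depth 2: {1}
  depth 3: {2,5}
2 enters at depth 3; path a·a·tau

Answer: 3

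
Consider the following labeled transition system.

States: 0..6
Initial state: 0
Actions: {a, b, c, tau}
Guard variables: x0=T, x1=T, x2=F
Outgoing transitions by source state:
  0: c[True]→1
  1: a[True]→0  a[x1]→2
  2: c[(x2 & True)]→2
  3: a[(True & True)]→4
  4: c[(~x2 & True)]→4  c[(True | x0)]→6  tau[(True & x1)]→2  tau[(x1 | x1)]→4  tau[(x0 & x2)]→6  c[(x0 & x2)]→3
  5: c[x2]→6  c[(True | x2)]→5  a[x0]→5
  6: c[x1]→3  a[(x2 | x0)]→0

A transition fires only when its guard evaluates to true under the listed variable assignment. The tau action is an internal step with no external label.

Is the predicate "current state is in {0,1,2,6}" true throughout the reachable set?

Inv-set: {0,1,2,6}
R = {0,1,2}
  0: safe
  1: safe
  2: safe

Answer: INVARIANT HOLDS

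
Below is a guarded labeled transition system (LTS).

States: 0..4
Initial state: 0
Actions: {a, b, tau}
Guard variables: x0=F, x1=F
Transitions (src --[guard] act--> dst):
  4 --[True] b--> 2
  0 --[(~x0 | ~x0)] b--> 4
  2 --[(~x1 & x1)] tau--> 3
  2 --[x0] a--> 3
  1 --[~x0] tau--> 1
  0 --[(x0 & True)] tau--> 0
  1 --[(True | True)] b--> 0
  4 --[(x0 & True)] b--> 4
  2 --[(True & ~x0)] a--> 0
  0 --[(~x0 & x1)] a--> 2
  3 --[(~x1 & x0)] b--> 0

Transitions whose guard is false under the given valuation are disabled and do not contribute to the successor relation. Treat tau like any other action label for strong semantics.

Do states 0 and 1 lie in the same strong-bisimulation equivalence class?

Bisimulation quotient by refinement:
  π0 = {{0,1,2,3,4}}
  π1 = {{0,4},{1},{2},{3}}
  π2 = {{0},{1},{2},{3},{4}}
Fixed point at round 3; 5 class(es).
class of 0: {0}; class of 1: {1}

Answer: NOT BISIMILAR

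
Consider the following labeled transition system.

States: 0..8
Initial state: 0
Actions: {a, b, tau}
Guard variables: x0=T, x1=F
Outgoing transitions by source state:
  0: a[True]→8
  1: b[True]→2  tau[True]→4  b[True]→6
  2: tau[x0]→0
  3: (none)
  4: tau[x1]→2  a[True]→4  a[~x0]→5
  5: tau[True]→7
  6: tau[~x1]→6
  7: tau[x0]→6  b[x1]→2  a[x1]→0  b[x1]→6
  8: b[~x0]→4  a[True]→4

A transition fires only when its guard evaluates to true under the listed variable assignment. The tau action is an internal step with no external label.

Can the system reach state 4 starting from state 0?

Answer: REACHABLE

Trace:
After dropping false guards: 10 live edges.
L0 = {0}
L1 = {8}  total {0,8}
L2 = {4}  total {0,4,8}
Reachable = {0,4,8}
witness 4: a·a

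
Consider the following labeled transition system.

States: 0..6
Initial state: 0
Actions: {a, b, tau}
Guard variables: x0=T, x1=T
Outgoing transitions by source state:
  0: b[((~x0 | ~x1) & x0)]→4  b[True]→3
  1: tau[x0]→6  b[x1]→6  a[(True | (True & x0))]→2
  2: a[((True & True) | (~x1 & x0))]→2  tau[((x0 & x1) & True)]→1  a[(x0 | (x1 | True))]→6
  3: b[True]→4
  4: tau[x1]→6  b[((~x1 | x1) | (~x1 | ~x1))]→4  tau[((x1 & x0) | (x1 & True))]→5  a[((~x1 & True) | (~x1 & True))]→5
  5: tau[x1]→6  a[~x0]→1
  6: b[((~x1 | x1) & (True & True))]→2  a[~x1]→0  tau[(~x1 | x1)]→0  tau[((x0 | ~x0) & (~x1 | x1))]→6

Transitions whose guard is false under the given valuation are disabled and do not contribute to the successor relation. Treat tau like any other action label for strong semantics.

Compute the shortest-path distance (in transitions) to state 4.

Breadth-first toward 4:
  Layer 0: {0}
  Layer 1: {3}
  Layer 2: {4}
first hit 4 at d=2 via b·b

Answer: 2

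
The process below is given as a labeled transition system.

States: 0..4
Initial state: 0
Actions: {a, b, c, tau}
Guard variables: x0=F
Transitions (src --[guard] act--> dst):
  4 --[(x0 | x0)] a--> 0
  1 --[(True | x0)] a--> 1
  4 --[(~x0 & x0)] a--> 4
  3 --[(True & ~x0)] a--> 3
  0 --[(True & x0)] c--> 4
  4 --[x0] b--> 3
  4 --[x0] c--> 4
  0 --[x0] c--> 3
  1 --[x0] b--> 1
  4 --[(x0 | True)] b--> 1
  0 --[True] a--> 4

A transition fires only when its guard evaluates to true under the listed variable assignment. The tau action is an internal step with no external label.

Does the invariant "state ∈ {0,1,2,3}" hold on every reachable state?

Answer: INVARIANT VIOLATED at state 4

Working:
Allowed set {0,1,2,3}
R = {0,1,4}
  0: ✓
  1: ✓
  4: outside
counterexample path to 4: a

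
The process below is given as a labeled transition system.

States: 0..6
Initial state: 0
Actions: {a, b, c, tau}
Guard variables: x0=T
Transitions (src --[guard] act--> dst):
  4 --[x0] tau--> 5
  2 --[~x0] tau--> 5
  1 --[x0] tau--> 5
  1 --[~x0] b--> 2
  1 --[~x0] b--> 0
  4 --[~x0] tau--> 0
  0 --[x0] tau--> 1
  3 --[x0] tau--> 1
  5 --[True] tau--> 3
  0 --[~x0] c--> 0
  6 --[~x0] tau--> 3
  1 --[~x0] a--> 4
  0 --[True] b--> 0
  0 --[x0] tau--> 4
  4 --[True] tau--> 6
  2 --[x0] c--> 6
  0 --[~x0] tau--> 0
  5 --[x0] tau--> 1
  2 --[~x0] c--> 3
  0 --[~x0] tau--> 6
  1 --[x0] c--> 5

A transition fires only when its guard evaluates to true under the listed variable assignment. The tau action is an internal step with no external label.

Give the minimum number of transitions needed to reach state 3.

Answer: 3

Analysis:
BFS to 3:
  depth 0: {0}
  depth 1: {1,4}
  depth 2: {5,6}
  depth 3: {3}
first hit 3 at d=3 via tau·c·tau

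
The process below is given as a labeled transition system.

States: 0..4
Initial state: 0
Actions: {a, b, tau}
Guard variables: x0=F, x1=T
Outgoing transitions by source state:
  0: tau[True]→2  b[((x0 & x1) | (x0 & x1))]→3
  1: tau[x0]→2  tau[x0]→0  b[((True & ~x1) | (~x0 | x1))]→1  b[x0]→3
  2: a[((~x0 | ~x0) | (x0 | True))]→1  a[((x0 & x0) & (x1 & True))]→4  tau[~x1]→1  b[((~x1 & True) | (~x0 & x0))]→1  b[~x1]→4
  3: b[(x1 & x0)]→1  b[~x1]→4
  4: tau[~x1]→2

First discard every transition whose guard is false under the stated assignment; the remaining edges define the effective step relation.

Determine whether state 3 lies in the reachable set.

3 transition(s) survive guard evaluation.
L0 = {0}
L1 = {2}  cumulative {0,2}
L2 = {1}  cumulative {0,1,2}
Reachable = {0,1,2}

Answer: UNREACHABLE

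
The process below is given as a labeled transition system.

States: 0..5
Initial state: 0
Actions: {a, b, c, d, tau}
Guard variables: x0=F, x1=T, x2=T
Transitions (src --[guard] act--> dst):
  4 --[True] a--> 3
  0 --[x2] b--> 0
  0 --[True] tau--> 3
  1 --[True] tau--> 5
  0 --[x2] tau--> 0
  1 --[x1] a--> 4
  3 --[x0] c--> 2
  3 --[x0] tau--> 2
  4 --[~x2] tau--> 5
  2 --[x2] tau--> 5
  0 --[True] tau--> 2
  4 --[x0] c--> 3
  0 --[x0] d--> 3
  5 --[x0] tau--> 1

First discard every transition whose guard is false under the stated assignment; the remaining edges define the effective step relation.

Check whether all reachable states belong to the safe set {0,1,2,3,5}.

Inv-set: {0,1,2,3,5}
R = {0,2,3,5}
  0: ✓
  2: ✓
  3: ✓
  5: ✓

Answer: INVARIANT HOLDS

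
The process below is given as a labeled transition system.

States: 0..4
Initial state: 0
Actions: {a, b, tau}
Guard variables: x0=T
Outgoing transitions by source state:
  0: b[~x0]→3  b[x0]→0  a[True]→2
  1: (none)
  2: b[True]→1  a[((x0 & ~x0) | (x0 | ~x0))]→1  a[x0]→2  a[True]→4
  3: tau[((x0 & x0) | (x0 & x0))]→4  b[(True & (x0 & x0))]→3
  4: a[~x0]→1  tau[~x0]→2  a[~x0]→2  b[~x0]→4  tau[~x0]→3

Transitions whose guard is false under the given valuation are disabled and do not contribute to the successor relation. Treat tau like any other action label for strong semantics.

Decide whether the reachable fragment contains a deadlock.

Reachable = {0,1,2,4}
  0: a→2  b→0  [deg 2]
  1: ∅  [STUCK]
  2: a→1  a→2  a→4  b→1  [deg 4]
  4: ∅  [STUCK]
trace reaching 1: a·b

Answer: DEADLOCK at state 1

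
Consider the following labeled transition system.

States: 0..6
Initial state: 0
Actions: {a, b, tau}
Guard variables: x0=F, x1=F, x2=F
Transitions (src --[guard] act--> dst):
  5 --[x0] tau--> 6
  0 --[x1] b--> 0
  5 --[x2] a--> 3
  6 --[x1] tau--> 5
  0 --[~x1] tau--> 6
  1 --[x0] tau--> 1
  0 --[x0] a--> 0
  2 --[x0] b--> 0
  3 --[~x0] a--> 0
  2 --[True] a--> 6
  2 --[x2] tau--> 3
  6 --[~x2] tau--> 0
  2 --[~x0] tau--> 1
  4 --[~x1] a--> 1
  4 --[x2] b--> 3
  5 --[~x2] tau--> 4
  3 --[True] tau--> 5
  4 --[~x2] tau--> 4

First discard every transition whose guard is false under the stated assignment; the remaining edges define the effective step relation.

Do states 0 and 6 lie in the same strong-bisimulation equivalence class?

Answer: BISIMILAR

Working:
Bisimulation quotient by refinement:
  P[0] = {{0,1,2,3,4,5,6}}
  P[1] = {{0,5,6},{1},{2,3,4}}
  P[2] = {{0,6},{1},{2},{3},{4},{5}}
stable after 3 split(s): 6 block(s)
class of 0: {0,6}; class of 6: {0,6}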